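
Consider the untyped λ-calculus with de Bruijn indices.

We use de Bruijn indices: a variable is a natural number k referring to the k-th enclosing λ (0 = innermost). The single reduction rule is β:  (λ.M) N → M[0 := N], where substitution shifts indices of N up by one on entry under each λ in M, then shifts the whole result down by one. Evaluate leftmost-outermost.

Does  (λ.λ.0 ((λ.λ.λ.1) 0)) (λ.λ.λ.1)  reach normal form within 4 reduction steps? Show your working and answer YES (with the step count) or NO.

  start: (λ.λ.0 ((λ.λ.λ.1) 0)) (λ.λ.λ.1)
  [1] λ.0 ((λ.λ.λ.1) 0)
  [2] λ.0 (λ.λ.1)

Answer: YES — reaches normal form λ.0 (λ.λ.1) in 2 ≤ 4 steps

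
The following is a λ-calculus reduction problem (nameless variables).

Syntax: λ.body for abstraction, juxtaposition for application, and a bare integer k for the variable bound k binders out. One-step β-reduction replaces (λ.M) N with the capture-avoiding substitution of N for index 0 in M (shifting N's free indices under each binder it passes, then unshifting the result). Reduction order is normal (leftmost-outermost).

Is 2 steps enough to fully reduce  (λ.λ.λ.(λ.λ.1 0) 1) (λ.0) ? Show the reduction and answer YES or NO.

Answer: YES — reaches normal form λ.λ.λ.2 0 in 2 ≤ 2 steps

Reduction:
  start: (λ.λ.λ.(λ.λ.1 0) 1) (λ.0)
  →1  λ.λ.(λ.λ.1 0) 1
  →2  λ.λ.λ.2 0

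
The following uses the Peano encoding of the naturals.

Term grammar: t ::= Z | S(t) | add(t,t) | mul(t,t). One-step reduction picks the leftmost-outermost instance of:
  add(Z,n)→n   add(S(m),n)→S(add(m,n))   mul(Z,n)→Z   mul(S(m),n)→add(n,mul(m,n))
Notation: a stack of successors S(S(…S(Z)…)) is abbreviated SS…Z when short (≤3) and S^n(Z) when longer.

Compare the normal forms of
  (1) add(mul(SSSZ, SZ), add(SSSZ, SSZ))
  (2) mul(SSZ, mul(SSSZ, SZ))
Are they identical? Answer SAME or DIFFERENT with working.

Term A:
  start: add(mul(SSSZ, SZ), add(SSSZ, SSZ))
  →1  add(add(SZ, mul(SSZ, SZ)), add(SSSZ, SSZ))
  →2  add(S(add(Z, mul(SSZ, SZ))), add(SSSZ, SSZ))
  →3  S(add(add(Z, mul(SSZ, SZ)), add(SSSZ, SSZ)))
  →4  S(add(mul(SSZ, SZ), add(SSSZ, SSZ)))
  →5  S(add(add(SZ, mul(SZ, SZ)), add(SSSZ, SSZ)))
  →6  S(add(S(add(Z, mul(SZ, SZ))), add(SSSZ, SSZ)))
  →7  S(S(add(add(Z, mul(SZ, SZ)), add(SSSZ, SSZ))))
  →8  S(S(add(mul(SZ, SZ), add(SSSZ, SSZ))))
  →9  S(S(add(add(SZ, mul(Z, SZ)), add(SSSZ, SSZ))))
  →10  S(S(add(S(add(Z, mul(Z, SZ))), add(SSSZ, SSZ))))
  →11  S(S(S(add(add(Z, mul(Z, SZ)), add(SSSZ, SSZ)))))
  →12  S(S(S(add(mul(Z, SZ), add(SSSZ, SSZ)))))
  →13  S(S(S(add(Z, add(SSSZ, SSZ)))))
  →14  S(S(S(add(SSSZ, SSZ))))
  →15  S(S(S(S(add(SSZ, SSZ)))))
  →16  S(S(S(S(S(add(SZ, SSZ))))))
  →17  S(S(S(S(S(S(add(Z, SSZ)))))))
  →18  S^8(Z)

Term B:
  start: mul(SSZ, mul(SSSZ, SZ))
  →1  add(mul(SSSZ, SZ), mul(SZ, mul(SSSZ, SZ)))
  →2  add(add(SZ, mul(SSZ, SZ)), mul(SZ, mul(SSSZ, SZ)))
  →3  add(S(add(Z, mul(SSZ, SZ))), mul(SZ, mul(SSSZ, SZ)))
  →4  S(add(add(Z, mul(SSZ, SZ)), mul(SZ, mul(SSSZ, SZ))))
  →5  S(add(mul(SSZ, SZ), mul(SZ, mul(SSSZ, SZ))))
  →6  S(add(add(SZ, mul(SZ, SZ)), mul(SZ, mul(SSSZ, SZ))))
  →7  S(add(S(add(Z, mul(SZ, SZ))), mul(SZ, mul(SSSZ, SZ))))
  →8  S(S(add(add(Z, mul(SZ, SZ)), mul(SZ, mul(SSSZ, SZ)))))
  →9  S(S(add(mul(SZ, SZ), mul(SZ, mul(SSSZ, SZ)))))
  →10  S(S(add(add(SZ, mul(Z, SZ)), mul(SZ, mul(SSSZ, SZ)))))
  →11  S(S(add(S(add(Z, mul(Z, SZ))), mul(SZ, mul(SSSZ, SZ)))))
  →12  S(S(S(add(add(Z, mul(Z, SZ)), mul(SZ, mul(SSSZ, SZ))))))
  →13  S(S(S(add(mul(Z, SZ), mul(SZ, mul(SSSZ, SZ))))))
  →14  S(S(S(add(Z, mul(SZ, mul(SSSZ, SZ))))))
  →15  S(S(S(mul(SZ, mul(SSSZ, SZ)))))
  →16  S(S(S(add(mul(SSSZ, SZ), mul(Z, mul(SSSZ, SZ))))))
  →17  S(S(S(add(add(SZ, mul(SSZ, SZ)), mul(Z, mul(SSSZ, SZ))))))
  →18  S(S(S(add(S(add(Z, mul(SSZ, SZ))), mul(Z, mul(SSSZ, SZ))))))
  →19  S(S(S(S(add(add(Z, mul(SSZ, SZ)), mul(Z, mul(SSSZ, SZ)))))))
  →20  S(S(S(S(add(mul(SSZ, SZ), mul(Z, mul(SSSZ, SZ)))))))
  →21  S(S(S(S(add(add(SZ, mul(SZ, SZ)), mul(Z, mul(SSSZ, SZ)))))))
  →22  S(S(S(S(add(S(add(Z, mul(SZ, SZ))), mul(Z, mul(SSSZ, SZ)))))))
  →23  S(S(S(S(S(add(add(Z, mul(SZ, SZ)), mul(Z, mul(SSSZ, SZ))))))))
  →24  S(S(S(S(S(add(mul(SZ, SZ), mul(Z, mul(SSSZ, SZ))))))))
  →25  S(S(S(S(S(add(add(SZ, mul(Z, SZ)), mul(Z, mul(SSSZ, SZ))))))))
  →26  S(S(S(S(S(add(S(add(Z, mul(Z, SZ))), mul(Z, mul(SSSZ, SZ))))))))
  →27  S(S(S(S(S(S(add(add(Z, mul(Z, SZ)), mul(Z, mul(SSSZ, SZ)))))))))
  →28  S(S(S(S(S(S(add(mul(Z, SZ), mul(Z, mul(SSSZ, SZ)))))))))
  →29  S(S(S(S(S(S(add(Z, mul(Z, mul(SSSZ, SZ)))))))))
  →30  S(S(S(S(S(S(mul(Z, mul(SSSZ, SZ))))))))
  →31  S^6(Z)

Answer: DIFFERENT — A ⇓ S^8(Z), B ⇓ S^6(Z)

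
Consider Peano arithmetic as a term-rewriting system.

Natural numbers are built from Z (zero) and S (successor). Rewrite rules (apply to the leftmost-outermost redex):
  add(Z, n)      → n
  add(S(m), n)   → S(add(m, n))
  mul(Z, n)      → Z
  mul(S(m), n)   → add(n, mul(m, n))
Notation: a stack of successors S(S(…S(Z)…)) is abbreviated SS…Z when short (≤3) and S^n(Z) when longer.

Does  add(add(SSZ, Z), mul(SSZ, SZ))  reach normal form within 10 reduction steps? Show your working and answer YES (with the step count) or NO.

  start: add(add(SSZ, Z), mul(SSZ, SZ))
  [1] add(S(add(SZ, Z)), mul(SSZ, SZ))
  [2] S(add(add(SZ, Z), mul(SSZ, SZ)))
  [3] S(add(S(add(Z, Z)), mul(SSZ, SZ)))
  [4] S(S(add(add(Z, Z), mul(SSZ, SZ))))
  [5] S(S(add(Z, mul(SSZ, SZ))))
  [6] S(S(mul(SSZ, SZ)))
  [7] S(S(add(SZ, mul(SZ, SZ))))
  [8] S(S(S(add(Z, mul(SZ, SZ)))))
  [9] S(S(S(mul(SZ, SZ))))
  [10] S(S(S(add(SZ, mul(Z, SZ)))))

Answer: NO — after 10 steps the term is S(S(S(add(SZ, mul(Z, SZ))))), not yet normal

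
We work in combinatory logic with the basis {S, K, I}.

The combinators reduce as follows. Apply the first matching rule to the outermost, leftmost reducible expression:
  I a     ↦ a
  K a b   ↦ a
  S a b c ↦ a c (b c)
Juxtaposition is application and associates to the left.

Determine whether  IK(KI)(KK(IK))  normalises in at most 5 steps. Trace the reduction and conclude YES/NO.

Answer: YES — reaches normal form KI in 2 ≤ 5 steps

Derivation:
  start: IK(KI)(KK(IK))
  step 1: K(KI)(KK(IK))
  step 2: KI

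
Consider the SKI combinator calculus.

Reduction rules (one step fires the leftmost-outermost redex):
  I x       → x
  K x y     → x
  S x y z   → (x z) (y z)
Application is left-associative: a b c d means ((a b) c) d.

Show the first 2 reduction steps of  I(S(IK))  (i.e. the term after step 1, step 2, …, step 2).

  start: I(S(IK))
  step 1: S(IK)
  step 2: SK

Answer: after 2 steps: SK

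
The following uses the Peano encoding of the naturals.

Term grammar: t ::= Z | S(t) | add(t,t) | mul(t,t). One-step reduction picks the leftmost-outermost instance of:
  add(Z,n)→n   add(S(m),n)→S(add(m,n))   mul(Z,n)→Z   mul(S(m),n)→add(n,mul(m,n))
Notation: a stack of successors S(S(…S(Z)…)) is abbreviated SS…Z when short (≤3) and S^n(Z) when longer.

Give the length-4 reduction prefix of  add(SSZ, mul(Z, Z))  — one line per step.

  start: add(SSZ, mul(Z, Z))
  step 1: S(add(SZ, mul(Z, Z)))
  step 2: S(S(add(Z, mul(Z, Z))))
  step 3: S(S(mul(Z, Z)))
  step 4: SSZ

Answer: after 4 steps: SSZ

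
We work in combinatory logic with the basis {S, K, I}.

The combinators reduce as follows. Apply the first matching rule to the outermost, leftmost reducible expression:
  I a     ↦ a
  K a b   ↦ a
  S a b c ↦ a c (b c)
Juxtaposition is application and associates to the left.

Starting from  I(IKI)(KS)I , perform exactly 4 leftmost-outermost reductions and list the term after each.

Answer: after 4 steps: I

Derivation:
  start: I(IKI)(KS)I
  →1  IKI(KS)I
  →2  KI(KS)I
  →3  II
  →4  I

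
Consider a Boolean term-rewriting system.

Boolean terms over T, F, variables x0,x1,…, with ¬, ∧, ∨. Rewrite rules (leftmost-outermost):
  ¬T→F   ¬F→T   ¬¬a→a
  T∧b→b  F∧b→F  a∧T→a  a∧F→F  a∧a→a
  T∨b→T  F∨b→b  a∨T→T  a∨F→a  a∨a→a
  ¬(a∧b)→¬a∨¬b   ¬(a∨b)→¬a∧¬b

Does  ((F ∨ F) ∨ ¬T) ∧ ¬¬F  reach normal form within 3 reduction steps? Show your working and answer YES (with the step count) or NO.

  start: ((F ∨ F) ∨ ¬T) ∧ ¬¬F
  →1  (F ∨ ¬T) ∧ ¬¬F
  →2  ¬T ∧ ¬¬F
  →3  F ∧ ¬¬F

Answer: NO — after 3 steps the term is F ∧ ¬¬F, not yet normal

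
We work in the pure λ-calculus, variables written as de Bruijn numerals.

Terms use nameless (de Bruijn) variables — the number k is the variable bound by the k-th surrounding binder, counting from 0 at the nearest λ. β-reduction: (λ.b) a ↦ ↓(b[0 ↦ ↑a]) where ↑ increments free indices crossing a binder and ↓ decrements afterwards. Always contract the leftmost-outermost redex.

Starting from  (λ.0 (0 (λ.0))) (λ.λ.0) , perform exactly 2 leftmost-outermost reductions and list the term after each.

  start: (λ.0 (0 (λ.0))) (λ.λ.0)
  step 1: (λ.λ.0) ((λ.λ.0) (λ.0))
  step 2: λ.0

Answer: after 2 steps: λ.0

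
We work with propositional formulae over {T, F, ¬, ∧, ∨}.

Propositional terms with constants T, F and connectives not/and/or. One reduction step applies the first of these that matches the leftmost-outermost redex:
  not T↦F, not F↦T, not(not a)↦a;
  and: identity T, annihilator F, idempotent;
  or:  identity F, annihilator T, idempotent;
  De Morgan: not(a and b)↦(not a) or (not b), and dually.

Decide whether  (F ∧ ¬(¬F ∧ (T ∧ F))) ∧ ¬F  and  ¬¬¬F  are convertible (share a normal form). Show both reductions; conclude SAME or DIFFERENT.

Answer: DIFFERENT — A ⇓ F, B ⇓ T

Working:
Term A:
  start: (F ∧ ¬(¬F ∧ (T ∧ F))) ∧ ¬F
  [1] F ∧ ¬F
  [2] F

Term B:
  start: ¬¬¬F
  [1] ¬F
  [2] T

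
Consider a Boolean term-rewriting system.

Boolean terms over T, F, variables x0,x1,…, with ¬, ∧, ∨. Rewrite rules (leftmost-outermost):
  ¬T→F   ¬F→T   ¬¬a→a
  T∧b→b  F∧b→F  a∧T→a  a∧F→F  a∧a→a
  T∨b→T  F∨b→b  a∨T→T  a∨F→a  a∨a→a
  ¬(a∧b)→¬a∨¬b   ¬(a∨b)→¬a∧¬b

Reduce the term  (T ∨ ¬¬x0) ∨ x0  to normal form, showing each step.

  start: (T ∨ ¬¬x0) ∨ x0
  →1  T ∨ x0
  →2  T

Answer: normal form = T  (in 2 steps)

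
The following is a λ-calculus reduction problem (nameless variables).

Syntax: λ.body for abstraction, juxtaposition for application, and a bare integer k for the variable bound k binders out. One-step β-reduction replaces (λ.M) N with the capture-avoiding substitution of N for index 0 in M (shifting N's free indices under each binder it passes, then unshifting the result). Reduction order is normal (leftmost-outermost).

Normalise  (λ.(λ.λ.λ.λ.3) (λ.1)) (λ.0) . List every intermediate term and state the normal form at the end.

Answer: normal form = λ.λ.λ.λ.λ.0  (in 2 steps)

Working:
  start: (λ.(λ.λ.λ.λ.3) (λ.1)) (λ.0)
  →1  (λ.λ.λ.λ.3) (λ.λ.0)
  →2  λ.λ.λ.λ.λ.0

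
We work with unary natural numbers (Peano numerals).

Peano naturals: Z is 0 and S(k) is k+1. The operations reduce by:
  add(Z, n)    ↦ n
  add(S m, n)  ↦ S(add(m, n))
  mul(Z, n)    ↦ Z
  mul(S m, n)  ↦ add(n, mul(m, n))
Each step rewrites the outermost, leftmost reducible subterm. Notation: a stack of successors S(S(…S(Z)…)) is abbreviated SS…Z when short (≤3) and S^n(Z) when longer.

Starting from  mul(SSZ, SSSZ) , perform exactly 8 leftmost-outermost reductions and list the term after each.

  start: mul(SSZ, SSSZ)
  →1  add(SSSZ, mul(SZ, SSSZ))
  →2  S(add(SSZ, mul(SZ, SSSZ)))
  →3  S(S(add(SZ, mul(SZ, SSSZ))))
  →4  S(S(S(add(Z, mul(SZ, SSSZ)))))
  →5  S(S(S(mul(SZ, SSSZ))))
  →6  S(S(S(add(SSSZ, mul(Z, SSSZ)))))
  →7  S(S(S(S(add(SSZ, mul(Z, SSSZ))))))
  →8  S(S(S(S(S(add(SZ, mul(Z, SSSZ)))))))

Answer: after 8 steps: S(S(S(S(S(add(SZ, mul(Z, SSSZ)))))))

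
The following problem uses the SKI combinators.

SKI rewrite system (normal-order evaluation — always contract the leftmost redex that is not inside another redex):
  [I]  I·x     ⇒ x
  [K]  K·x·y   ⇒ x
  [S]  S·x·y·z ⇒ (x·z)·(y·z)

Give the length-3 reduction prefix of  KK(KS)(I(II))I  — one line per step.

Answer: after 3 steps: II

Reduction:
  start: KK(KS)(I(II))I
  step 1: K(I(II))I
  step 2: I(II)
  step 3: II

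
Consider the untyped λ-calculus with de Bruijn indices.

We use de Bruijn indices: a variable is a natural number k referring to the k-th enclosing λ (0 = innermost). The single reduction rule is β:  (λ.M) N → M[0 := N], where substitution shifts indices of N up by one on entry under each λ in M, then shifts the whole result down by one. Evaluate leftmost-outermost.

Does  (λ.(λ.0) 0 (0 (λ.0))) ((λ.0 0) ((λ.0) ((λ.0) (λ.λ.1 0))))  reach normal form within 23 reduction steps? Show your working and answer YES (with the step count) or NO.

Answer: YES — reaches normal form λ.0 in 20 ≤ 23 steps

Reduction:
  start: (λ.(λ.0) 0 (0 (λ.0))) ((λ.0 0) ((λ.0) ((λ.0) (λ.λ.1 0))))
  →1  (λ.0) ((λ.0 0) ((λ.0) ((λ.0) (λ.λ.1 0)))) ((λ.0 0) ((λ.0) ((λ.0) (λ.λ.1 0))) (λ.0))
  →2  (λ.0 0) ((λ.0) ((λ.0) (λ.λ.1 0))) ((λ.0 0) ((λ.0) ((λ.0) (λ.λ.1 0))) (λ.0))
  →3  (λ.0) ((λ.0) (λ.λ.1 0)) ((λ.0) ((λ.0) (λ.λ.1 0))) ((λ.0 0) ((λ.0) ((λ.0) (λ.λ.1 0))) (λ.0))
  →4  (λ.0) (λ.λ.1 0) ((λ.0) ((λ.0) (λ.λ.1 0))) ((λ.0 0) ((λ.0) ((λ.0) (λ.λ.1 0))) (λ.0))
  →5  (λ.λ.1 0) ((λ.0) ((λ.0) (λ.λ.1 0))) ((λ.0 0) ((λ.0) ((λ.0) (λ.λ.1 0))) (λ.0))
  →6  (λ.(λ.0) ((λ.0) (λ.λ.1 0)) 0) ((λ.0 0) ((λ.0) ((λ.0) (λ.λ.1 0))) (λ.0))
  →7  (λ.0) ((λ.0) (λ.λ.1 0)) ((λ.0 0) ((λ.0) ((λ.0) (λ.λ.1 0))) (λ.0))
  →8  (λ.0) (λ.λ.1 0) ((λ.0 0) ((λ.0) ((λ.0) (λ.λ.1 0))) (λ.0))
  →9  (λ.λ.1 0) ((λ.0 0) ((λ.0) ((λ.0) (λ.λ.1 0))) (λ.0))
  →10  λ.(λ.0 0) ((λ.0) ((λ.0) (λ.λ.1 0))) (λ.0) 0
  →11  λ.(λ.0) ((λ.0) (λ.λ.1 0)) ((λ.0) ((λ.0) (λ.λ.1 0))) (λ.0) 0
  →12  λ.(λ.0) (λ.λ.1 0) ((λ.0) ((λ.0) (λ.λ.1 0))) (λ.0) 0
  →13  λ.(λ.λ.1 0) ((λ.0) ((λ.0) (λ.λ.1 0))) (λ.0) 0
  →14  λ.(λ.(λ.0) ((λ.0) (λ.λ.1 0)) 0) (λ.0) 0
  →15  λ.(λ.0) ((λ.0) (λ.λ.1 0)) (λ.0) 0
  →16  λ.(λ.0) (λ.λ.1 0) (λ.0) 0
  →17  λ.(λ.λ.1 0) (λ.0) 0
  →18  λ.(λ.(λ.0) 0) 0
  →19  λ.(λ.0) 0
  →20  λ.0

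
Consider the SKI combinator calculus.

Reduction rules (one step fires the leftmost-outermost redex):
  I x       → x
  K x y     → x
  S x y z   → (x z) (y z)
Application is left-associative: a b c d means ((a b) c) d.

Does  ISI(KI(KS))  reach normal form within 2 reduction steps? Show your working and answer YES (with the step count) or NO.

  start: ISI(KI(KS))
  [1] SI(KI(KS))
  [2] SII

Answer: YES — reaches normal form SII in 2 ≤ 2 steps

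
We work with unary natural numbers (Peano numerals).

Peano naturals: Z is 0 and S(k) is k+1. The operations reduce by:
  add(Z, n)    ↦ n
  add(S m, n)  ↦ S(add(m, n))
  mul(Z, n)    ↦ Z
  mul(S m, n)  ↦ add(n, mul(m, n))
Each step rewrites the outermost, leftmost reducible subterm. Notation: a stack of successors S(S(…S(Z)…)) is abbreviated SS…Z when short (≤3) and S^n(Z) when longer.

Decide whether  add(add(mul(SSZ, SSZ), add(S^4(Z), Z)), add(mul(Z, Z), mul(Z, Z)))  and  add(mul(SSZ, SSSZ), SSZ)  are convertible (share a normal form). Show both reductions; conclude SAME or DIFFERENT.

Term A:
  start: add(add(mul(SSZ, SSZ), add(S^4(Z), Z)), add(mul(Z, Z), mul(Z, Z)))
  step 1: add(add(add(SSZ, mul(SZ, SSZ)), add(S^4(Z), Z)), add(mul(Z, Z), mul(Z, Z)))
  step 2: add(add(S(add(SZ, mul(SZ, SSZ))), add(S^4(Z), Z)), add(mul(Z, Z), mul(Z, Z)))
  step 3: add(S(add(add(SZ, mul(SZ, SSZ)), add(S^4(Z), Z))), add(mul(Z, Z), mul(Z, Z)))
  step 4: S(add(add(add(SZ, mul(SZ, SSZ)), add(S^4(Z), Z)), add(mul(Z, Z), mul(Z, Z))))
  step 5: S(add(add(S(add(Z, mul(SZ, SSZ))), add(S^4(Z), Z)), add(mul(Z, Z), mul(Z, Z))))
  step 6: S(add(S(add(add(Z, mul(SZ, SSZ)), add(S^4(Z), Z))), add(mul(Z, Z), mul(Z, Z))))
  step 7: S(S(add(add(add(Z, mul(SZ, SSZ)), add(S^4(Z), Z)), add(mul(Z, Z), mul(Z, Z)))))
  step 8: S(S(add(add(mul(SZ, SSZ), add(S^4(Z), Z)), add(mul(Z, Z), mul(Z, Z)))))
  step 9: S(S(add(add(add(SSZ, mul(Z, SSZ)), add(S^4(Z), Z)), add(mul(Z, Z), mul(Z, Z)))))
  step 10: S(S(add(add(S(add(SZ, mul(Z, SSZ))), add(S^4(Z), Z)), add(mul(Z, Z), mul(Z, Z)))))
  step 11: S(S(add(S(add(add(SZ, mul(Z, SSZ)), add(S^4(Z), Z))), add(mul(Z, Z), mul(Z, Z)))))
  step 12: S(S(S(add(add(add(SZ, mul(Z, SSZ)), add(S^4(Z), Z)), add(mul(Z, Z), mul(Z, Z))))))
  step 13: S(S(S(add(add(S(add(Z, mul(Z, SSZ))), add(S^4(Z), Z)), add(mul(Z, Z), mul(Z, Z))))))
  step 14: S(S(S(add(S(add(add(Z, mul(Z, SSZ)), add(S^4(Z), Z))), add(mul(Z, Z), mul(Z, Z))))))
  step 15: S(S(S(S(add(add(add(Z, mul(Z, SSZ)), add(S^4(Z), Z)), add(mul(Z, Z), mul(Z, Z)))))))
  step 16: S(S(S(S(add(add(mul(Z, SSZ), add(S^4(Z), Z)), add(mul(Z, Z), mul(Z, Z)))))))
  step 17: S(S(S(S(add(add(Z, add(S^4(Z), Z)), add(mul(Z, Z), mul(Z, Z)))))))
  step 18: S(S(S(S(add(add(S^4(Z), Z), add(mul(Z, Z), mul(Z, Z)))))))
  step 19: S(S(S(S(add(S(add(SSSZ, Z)), add(mul(Z, Z), mul(Z, Z)))))))
  step 20: S(S(S(S(S(add(add(SSSZ, Z), add(mul(Z, Z), mul(Z, Z))))))))
  step 21: S(S(S(S(S(add(S(add(SSZ, Z)), add(mul(Z, Z), mul(Z, Z))))))))
  step 22: S(S(S(S(S(S(add(add(SSZ, Z), add(mul(Z, Z), mul(Z, Z)))))))))
  step 23: S(S(S(S(S(S(add(S(add(SZ, Z)), add(mul(Z, Z), mul(Z, Z)))))))))
  step 24: S(S(S(S(S(S(S(add(add(SZ, Z), add(mul(Z, Z), mul(Z, Z))))))))))
  step 25: S(S(S(S(S(S(S(add(S(add(Z, Z)), add(mul(Z, Z), mul(Z, Z))))))))))
  step 26: S(S(S(S(S(S(S(S(add(add(Z, Z), add(mul(Z, Z), mul(Z, Z)))))))))))
  step 27: S(S(S(S(S(S(S(S(add(Z, add(mul(Z, Z), mul(Z, Z)))))))))))
  step 28: S(S(S(S(S(S(S(S(add(mul(Z, Z), mul(Z, Z))))))))))
  step 29: S(S(S(S(S(S(S(S(add(Z, mul(Z, Z))))))))))
  step 30: S(S(S(S(S(S(S(S(mul(Z, Z)))))))))
  step 31: S^8(Z)

Term B:
  start: add(mul(SSZ, SSSZ), SSZ)
  step 1: add(add(SSSZ, mul(SZ, SSSZ)), SSZ)
  step 2: add(S(add(SSZ, mul(SZ, SSSZ))), SSZ)
  step 3: S(add(add(SSZ, mul(SZ, SSSZ)), SSZ))
  step 4: S(add(S(add(SZ, mul(SZ, SSSZ))), SSZ))
  step 5: S(S(add(add(SZ, mul(SZ, SSSZ)), SSZ)))
  step 6: S(S(add(S(add(Z, mul(SZ, SSSZ))), SSZ)))
  step 7: S(S(S(add(add(Z, mul(SZ, SSSZ)), SSZ))))
  step 8: S(S(S(add(mul(SZ, SSSZ), SSZ))))
  step 9: S(S(S(add(add(SSSZ, mul(Z, SSSZ)), SSZ))))
  step 10: S(S(S(add(S(add(SSZ, mul(Z, SSSZ))), SSZ))))
  step 11: S(S(S(S(add(add(SSZ, mul(Z, SSSZ)), SSZ)))))
  step 12: S(S(S(S(add(S(add(SZ, mul(Z, SSSZ))), SSZ)))))
  step 13: S(S(S(S(S(add(add(SZ, mul(Z, SSSZ)), SSZ))))))
  step 14: S(S(S(S(S(add(S(add(Z, mul(Z, SSSZ))), SSZ))))))
  step 15: S(S(S(S(S(S(add(add(Z, mul(Z, SSSZ)), SSZ)))))))
  step 16: S(S(S(S(S(S(add(mul(Z, SSSZ), SSZ)))))))
  step 17: S(S(S(S(S(S(add(Z, SSZ)))))))
  step 18: S^8(Z)

Answer: SAME — A ⇓ S^8(Z), B ⇓ S^8(Z)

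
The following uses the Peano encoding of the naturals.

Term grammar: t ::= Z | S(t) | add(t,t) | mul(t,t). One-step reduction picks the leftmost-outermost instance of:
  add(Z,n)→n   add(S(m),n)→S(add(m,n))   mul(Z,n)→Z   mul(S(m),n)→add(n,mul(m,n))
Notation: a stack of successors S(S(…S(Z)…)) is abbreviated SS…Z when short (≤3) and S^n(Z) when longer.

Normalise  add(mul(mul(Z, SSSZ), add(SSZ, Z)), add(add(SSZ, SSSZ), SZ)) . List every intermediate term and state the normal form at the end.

Answer: normal form = S^6(Z)  (in 12 steps)

Reduction:
  start: add(mul(mul(Z, SSSZ), add(SSZ, Z)), add(add(SSZ, SSSZ), SZ))
  →1  add(mul(Z, add(SSZ, Z)), add(add(SSZ, SSSZ), SZ))
  →2  add(Z, add(add(SSZ, SSSZ), SZ))
  →3  add(add(SSZ, SSSZ), SZ)
  →4  add(S(add(SZ, SSSZ)), SZ)
  →5  S(add(add(SZ, SSSZ), SZ))
  →6  S(add(S(add(Z, SSSZ)), SZ))
  →7  S(S(add(add(Z, SSSZ), SZ)))
  →8  S(S(add(SSSZ, SZ)))
  →9  S(S(S(add(SSZ, SZ))))
  →10  S(S(S(S(add(SZ, SZ)))))
  →11  S(S(S(S(S(add(Z, SZ))))))
  →12  S^6(Z)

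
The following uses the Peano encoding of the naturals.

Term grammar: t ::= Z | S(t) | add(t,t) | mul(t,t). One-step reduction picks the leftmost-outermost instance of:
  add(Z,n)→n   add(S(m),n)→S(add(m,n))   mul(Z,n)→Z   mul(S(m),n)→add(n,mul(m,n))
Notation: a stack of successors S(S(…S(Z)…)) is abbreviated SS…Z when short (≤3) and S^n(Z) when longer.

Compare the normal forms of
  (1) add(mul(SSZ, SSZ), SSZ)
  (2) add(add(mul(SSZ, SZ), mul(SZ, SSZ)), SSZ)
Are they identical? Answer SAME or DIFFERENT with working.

Term A:
  start: add(mul(SSZ, SSZ), SSZ)
  →1  add(add(SSZ, mul(SZ, SSZ)), SSZ)
  →2  add(S(add(SZ, mul(SZ, SSZ))), SSZ)
  →3  S(add(add(SZ, mul(SZ, SSZ)), SSZ))
  →4  S(add(S(add(Z, mul(SZ, SSZ))), SSZ))
  →5  S(S(add(add(Z, mul(SZ, SSZ)), SSZ)))
  →6  S(S(add(mul(SZ, SSZ), SSZ)))
  →7  S(S(add(add(SSZ, mul(Z, SSZ)), SSZ)))
  →8  S(S(add(S(add(SZ, mul(Z, SSZ))), SSZ)))
  →9  S(S(S(add(add(SZ, mul(Z, SSZ)), SSZ))))
  →10  S(S(S(add(S(add(Z, mul(Z, SSZ))), SSZ))))
  →11  S(S(S(S(add(add(Z, mul(Z, SSZ)), SSZ)))))
  →12  S(S(S(S(add(mul(Z, SSZ), SSZ)))))
  →13  S(S(S(S(add(Z, SSZ)))))
  →14  S^6(Z)

Term B:
  start: add(add(mul(SSZ, SZ), mul(SZ, SSZ)), SSZ)
  →1  add(add(add(SZ, mul(SZ, SZ)), mul(SZ, SSZ)), SSZ)
  →2  add(add(S(add(Z, mul(SZ, SZ))), mul(SZ, SSZ)), SSZ)
  →3  add(S(add(add(Z, mul(SZ, SZ)), mul(SZ, SSZ))), SSZ)
  →4  S(add(add(add(Z, mul(SZ, SZ)), mul(SZ, SSZ)), SSZ))
  →5  S(add(add(mul(SZ, SZ), mul(SZ, SSZ)), SSZ))
  →6  S(add(add(add(SZ, mul(Z, SZ)), mul(SZ, SSZ)), SSZ))
  →7  S(add(add(S(add(Z, mul(Z, SZ))), mul(SZ, SSZ)), SSZ))
  →8  S(add(S(add(add(Z, mul(Z, SZ)), mul(SZ, SSZ))), SSZ))
  →9  S(S(add(add(add(Z, mul(Z, SZ)), mul(SZ, SSZ)), SSZ)))
  →10  S(S(add(add(mul(Z, SZ), mul(SZ, SSZ)), SSZ)))
  →11  S(S(add(add(Z, mul(SZ, SSZ)), SSZ)))
  →12  S(S(add(mul(SZ, SSZ), SSZ)))
  →13  S(S(add(add(SSZ, mul(Z, SSZ)), SSZ)))
  →14  S(S(add(S(add(SZ, mul(Z, SSZ))), SSZ)))
  →15  S(S(S(add(add(SZ, mul(Z, SSZ)), SSZ))))
  →16  S(S(S(add(S(add(Z, mul(Z, SSZ))), SSZ))))
  →17  S(S(S(S(add(add(Z, mul(Z, SSZ)), SSZ)))))
  →18  S(S(S(S(add(mul(Z, SSZ), SSZ)))))
  →19  S(S(S(S(add(Z, SSZ)))))
  →20  S^6(Z)

Answer: SAME — A ⇓ S^6(Z), B ⇓ S^6(Z)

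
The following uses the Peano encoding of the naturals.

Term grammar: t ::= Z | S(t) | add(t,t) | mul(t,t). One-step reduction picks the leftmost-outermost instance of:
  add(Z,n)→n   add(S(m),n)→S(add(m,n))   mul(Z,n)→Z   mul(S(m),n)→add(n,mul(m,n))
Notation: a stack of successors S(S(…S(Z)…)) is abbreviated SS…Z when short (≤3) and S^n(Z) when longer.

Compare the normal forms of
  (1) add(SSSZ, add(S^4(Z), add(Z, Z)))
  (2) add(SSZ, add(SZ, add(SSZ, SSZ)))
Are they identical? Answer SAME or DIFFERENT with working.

Term A:
  start: add(SSSZ, add(S^4(Z), add(Z, Z)))
  step 1: S(add(SSZ, add(S^4(Z), add(Z, Z))))
  step 2: S(S(add(SZ, add(S^4(Z), add(Z, Z)))))
  step 3: S(S(S(add(Z, add(S^4(Z), add(Z, Z))))))
  step 4: S(S(S(add(S^4(Z), add(Z, Z)))))
  step 5: S(S(S(S(add(SSSZ, add(Z, Z))))))
  step 6: S(S(S(S(S(add(SSZ, add(Z, Z)))))))
  step 7: S(S(S(S(S(S(add(SZ, add(Z, Z))))))))
  step 8: S(S(S(S(S(S(S(add(Z, add(Z, Z)))))))))
  step 9: S(S(S(S(S(S(S(add(Z, Z))))))))
  step 10: S^7(Z)

Term B:
  start: add(SSZ, add(SZ, add(SSZ, SSZ)))
  step 1: S(add(SZ, add(SZ, add(SSZ, SSZ))))
  step 2: S(S(add(Z, add(SZ, add(SSZ, SSZ)))))
  step 3: S(S(add(SZ, add(SSZ, SSZ))))
  step 4: S(S(S(add(Z, add(SSZ, SSZ)))))
  step 5: S(S(S(add(SSZ, SSZ))))
  step 6: S(S(S(S(add(SZ, SSZ)))))
  step 7: S(S(S(S(S(add(Z, SSZ))))))
  step 8: S^7(Z)

Answer: SAME — A ⇓ S^7(Z), B ⇓ S^7(Z)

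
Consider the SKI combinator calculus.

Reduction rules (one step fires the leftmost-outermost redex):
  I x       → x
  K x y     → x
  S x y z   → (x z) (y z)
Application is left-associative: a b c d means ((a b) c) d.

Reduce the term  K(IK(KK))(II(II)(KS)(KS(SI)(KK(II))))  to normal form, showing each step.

  start: K(IK(KK))(II(II)(KS)(KS(SI)(KK(II))))
  [1] IK(KK)
  [2] K(KK)

Answer: normal form = K(KK)  (in 2 steps)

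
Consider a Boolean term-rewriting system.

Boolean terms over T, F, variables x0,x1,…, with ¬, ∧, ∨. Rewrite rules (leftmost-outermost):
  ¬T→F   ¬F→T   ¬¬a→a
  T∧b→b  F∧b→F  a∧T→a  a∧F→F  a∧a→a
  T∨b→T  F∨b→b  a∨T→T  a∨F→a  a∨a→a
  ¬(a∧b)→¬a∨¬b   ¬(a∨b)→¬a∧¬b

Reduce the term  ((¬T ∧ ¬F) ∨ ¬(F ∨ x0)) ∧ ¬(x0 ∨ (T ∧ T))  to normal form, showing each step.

  start: ((¬T ∧ ¬F) ∨ ¬(F ∨ x0)) ∧ ¬(x0 ∨ (T ∧ T))
  [1] ((F ∧ ¬F) ∨ ¬(F ∨ x0)) ∧ ¬(x0 ∨ (T ∧ T))
  [2] (F ∨ ¬(F ∨ x0)) ∧ ¬(x0 ∨ (T ∧ T))
  [3] ¬(F ∨ x0) ∧ ¬(x0 ∨ (T ∧ T))
  [4] (¬F ∧ ¬x0) ∧ ¬(x0 ∨ (T ∧ T))
  [5] (T ∧ ¬x0) ∧ ¬(x0 ∨ (T ∧ T))
  [6] ¬x0 ∧ ¬(x0 ∨ (T ∧ T))
  [7] ¬x0 ∧ (¬x0 ∧ ¬(T ∧ T))
  [8] ¬x0 ∧ (¬x0 ∧ (¬T ∨ ¬T))
  [9] ¬x0 ∧ (¬x0 ∧ ¬T)
  [10] ¬x0 ∧ (¬x0 ∧ F)
  [11] ¬x0 ∧ F
  [12] F

Answer: normal form = F  (in 12 steps)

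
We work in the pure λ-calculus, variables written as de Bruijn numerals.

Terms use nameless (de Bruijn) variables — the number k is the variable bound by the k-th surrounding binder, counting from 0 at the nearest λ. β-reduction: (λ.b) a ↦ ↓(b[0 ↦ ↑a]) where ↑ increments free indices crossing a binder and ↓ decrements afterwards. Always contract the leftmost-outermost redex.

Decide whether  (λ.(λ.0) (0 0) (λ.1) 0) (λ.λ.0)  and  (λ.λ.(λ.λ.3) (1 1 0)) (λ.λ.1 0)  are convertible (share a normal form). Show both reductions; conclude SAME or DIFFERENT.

Term A:
  start: (λ.(λ.0) (0 0) (λ.1) 0) (λ.λ.0)
  →1  (λ.0) ((λ.λ.0) (λ.λ.0)) (λ.λ.λ.0) (λ.λ.0)
  →2  (λ.λ.0) (λ.λ.0) (λ.λ.λ.0) (λ.λ.0)
  →3  (λ.0) (λ.λ.λ.0) (λ.λ.0)
  →4  (λ.λ.λ.0) (λ.λ.0)
  →5  λ.λ.0

Term B:
  start: (λ.λ.(λ.λ.3) (1 1 0)) (λ.λ.1 0)
  →1  λ.(λ.λ.λ.λ.1 0) ((λ.λ.1 0) (λ.λ.1 0) 0)
  →2  λ.λ.λ.λ.1 0

Answer: DIFFERENT — A ⇓ λ.λ.0, B ⇓ λ.λ.λ.λ.1 0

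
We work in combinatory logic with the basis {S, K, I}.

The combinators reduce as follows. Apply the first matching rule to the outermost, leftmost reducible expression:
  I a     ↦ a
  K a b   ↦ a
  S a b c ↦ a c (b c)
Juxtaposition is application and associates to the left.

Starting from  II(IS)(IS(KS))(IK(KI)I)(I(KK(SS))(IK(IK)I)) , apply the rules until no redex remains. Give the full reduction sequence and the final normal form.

Answer: normal form = SK  (in 13 steps)

Working:
  start: II(IS)(IS(KS))(IK(KI)I)(I(KK(SS))(IK(IK)I))
  [1] I(IS)(IS(KS))(IK(KI)I)(I(KK(SS))(IK(IK)I))
  [2] IS(IS(KS))(IK(KI)I)(I(KK(SS))(IK(IK)I))
  [3] S(IS(KS))(IK(KI)I)(I(KK(SS))(IK(IK)I))
  [4] IS(KS)(I(KK(SS))(IK(IK)I))(IK(KI)I(I(KK(SS))(IK(IK)I)))
  [5] S(KS)(I(KK(SS))(IK(IK)I))(IK(KI)I(I(KK(SS))(IK(IK)I)))
  [6] KS(IK(KI)I(I(KK(SS))(IK(IK)I)))(I(KK(SS))(IK(IK)I)(IK(KI)I(I(KK(SS))(IK(IK)I))))
  [7] S(I(KK(SS))(IK(IK)I)(IK(KI)I(I(KK(SS))(IK(IK)I))))
  [8] S(KK(SS)(IK(IK)I)(IK(KI)I(I(KK(SS))(IK(IK)I))))
  [9] S(K(IK(IK)I)(IK(KI)I(I(KK(SS))(IK(IK)I))))
  [10] S(IK(IK)I)
  [11] S(K(IK)I)
  [12] S(IK)
  [13] SK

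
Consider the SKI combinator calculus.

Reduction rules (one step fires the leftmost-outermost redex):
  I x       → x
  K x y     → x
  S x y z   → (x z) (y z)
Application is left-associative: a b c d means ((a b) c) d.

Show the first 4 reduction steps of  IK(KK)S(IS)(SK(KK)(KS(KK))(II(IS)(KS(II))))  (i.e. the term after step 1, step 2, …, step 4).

  start: IK(KK)S(IS)(SK(KK)(KS(KK))(II(IS)(KS(II))))
  →1  K(KK)S(IS)(SK(KK)(KS(KK))(II(IS)(KS(II))))
  →2  KK(IS)(SK(KK)(KS(KK))(II(IS)(KS(II))))
  →3  K(SK(KK)(KS(KK))(II(IS)(KS(II))))
  →4  K(K(KS(KK))(KK(KS(KK)))(II(IS)(KS(II))))

Answer: after 4 steps: K(K(KS(KK))(KK(KS(KK)))(II(IS)(KS(II))))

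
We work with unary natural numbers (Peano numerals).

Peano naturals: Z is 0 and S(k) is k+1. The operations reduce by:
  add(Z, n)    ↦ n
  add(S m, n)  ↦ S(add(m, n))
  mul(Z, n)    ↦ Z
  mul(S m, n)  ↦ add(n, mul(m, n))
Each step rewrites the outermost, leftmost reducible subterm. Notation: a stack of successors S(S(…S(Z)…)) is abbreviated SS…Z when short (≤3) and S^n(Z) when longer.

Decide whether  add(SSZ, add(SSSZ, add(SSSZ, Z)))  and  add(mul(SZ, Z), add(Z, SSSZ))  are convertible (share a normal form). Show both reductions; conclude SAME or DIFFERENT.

Answer: DIFFERENT — A ⇓ S^8(Z), B ⇓ SSSZ

Reduction:
Term A:
  start: add(SSZ, add(SSSZ, add(SSSZ, Z)))
  [1] S(add(SZ, add(SSSZ, add(SSSZ, Z))))
  [2] S(S(add(Z, add(SSSZ, add(SSSZ, Z)))))
  [3] S(S(add(SSSZ, add(SSSZ, Z))))
  [4] S(S(S(add(SSZ, add(SSSZ, Z)))))
  [5] S(S(S(S(add(SZ, add(SSSZ, Z))))))
  [6] S(S(S(S(S(add(Z, add(SSSZ, Z)))))))
  [7] S(S(S(S(S(add(SSSZ, Z))))))
  [8] S(S(S(S(S(S(add(SSZ, Z)))))))
  [9] S(S(S(S(S(S(S(add(SZ, Z))))))))
  [10] S(S(S(S(S(S(S(S(add(Z, Z)))))))))
  [11] S^8(Z)

Term B:
  start: add(mul(SZ, Z), add(Z, SSSZ))
  [1] add(add(Z, mul(Z, Z)), add(Z, SSSZ))
  [2] add(mul(Z, Z), add(Z, SSSZ))
  [3] add(Z, add(Z, SSSZ))
  [4] add(Z, SSSZ)
  [5] SSSZ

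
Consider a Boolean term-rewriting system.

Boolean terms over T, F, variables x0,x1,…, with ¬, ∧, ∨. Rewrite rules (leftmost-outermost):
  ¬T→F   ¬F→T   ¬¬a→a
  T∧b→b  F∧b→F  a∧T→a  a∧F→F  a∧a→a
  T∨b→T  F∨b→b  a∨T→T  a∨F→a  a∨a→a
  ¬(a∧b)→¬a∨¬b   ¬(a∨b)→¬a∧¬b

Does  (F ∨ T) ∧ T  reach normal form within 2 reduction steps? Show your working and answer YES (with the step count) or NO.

  start: (F ∨ T) ∧ T
  step 1: F ∨ T
  step 2: T

Answer: YES — reaches normal form T in 2 ≤ 2 steps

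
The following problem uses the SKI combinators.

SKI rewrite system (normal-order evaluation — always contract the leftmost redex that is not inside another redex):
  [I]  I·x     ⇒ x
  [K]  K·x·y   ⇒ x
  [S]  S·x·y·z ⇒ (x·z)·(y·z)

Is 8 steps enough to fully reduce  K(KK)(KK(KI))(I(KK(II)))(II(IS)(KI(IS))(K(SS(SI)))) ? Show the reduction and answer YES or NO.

Answer: YES — reaches normal form K(SI(K(SS(SI)))) in 6 ≤ 8 steps

Reduction:
  start: K(KK)(KK(KI))(I(KK(II)))(II(IS)(KI(IS))(K(SS(SI))))
  step 1: KK(I(KK(II)))(II(IS)(KI(IS))(K(SS(SI))))
  step 2: K(II(IS)(KI(IS))(K(SS(SI))))
  step 3: K(I(IS)(KI(IS))(K(SS(SI))))
  step 4: K(IS(KI(IS))(K(SS(SI))))
  step 5: K(S(KI(IS))(K(SS(SI))))
  step 6: K(SI(K(SS(SI))))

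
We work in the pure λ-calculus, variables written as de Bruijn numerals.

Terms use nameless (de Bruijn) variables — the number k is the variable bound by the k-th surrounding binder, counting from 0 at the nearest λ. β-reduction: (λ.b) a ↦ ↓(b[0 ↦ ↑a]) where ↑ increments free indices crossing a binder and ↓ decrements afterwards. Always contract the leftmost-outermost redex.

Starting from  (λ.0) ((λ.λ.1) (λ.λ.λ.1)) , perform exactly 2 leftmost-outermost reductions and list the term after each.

Answer: after 2 steps: λ.λ.λ.λ.1

Working:
  start: (λ.0) ((λ.λ.1) (λ.λ.λ.1))
  →1  (λ.λ.1) (λ.λ.λ.1)
  →2  λ.λ.λ.λ.1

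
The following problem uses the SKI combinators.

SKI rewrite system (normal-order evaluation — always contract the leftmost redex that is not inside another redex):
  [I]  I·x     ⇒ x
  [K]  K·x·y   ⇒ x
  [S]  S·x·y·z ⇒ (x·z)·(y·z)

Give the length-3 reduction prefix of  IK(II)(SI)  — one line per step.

Answer: after 3 steps: I

Derivation:
  start: IK(II)(SI)
  step 1: K(II)(SI)
  step 2: II
  step 3: I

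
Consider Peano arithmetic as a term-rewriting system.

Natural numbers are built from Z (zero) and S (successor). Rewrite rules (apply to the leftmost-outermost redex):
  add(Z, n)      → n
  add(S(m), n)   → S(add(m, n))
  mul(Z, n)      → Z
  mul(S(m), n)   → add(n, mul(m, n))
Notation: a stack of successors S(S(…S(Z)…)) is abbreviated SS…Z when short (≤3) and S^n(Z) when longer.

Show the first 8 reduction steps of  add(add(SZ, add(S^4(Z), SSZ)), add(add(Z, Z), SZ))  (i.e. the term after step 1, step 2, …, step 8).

  start: add(add(SZ, add(S^4(Z), SSZ)), add(add(Z, Z), SZ))
  step 1: add(S(add(Z, add(S^4(Z), SSZ))), add(add(Z, Z), SZ))
  step 2: S(add(add(Z, add(S^4(Z), SSZ)), add(add(Z, Z), SZ)))
  step 3: S(add(add(S^4(Z), SSZ), add(add(Z, Z), SZ)))
  step 4: S(add(S(add(SSSZ, SSZ)), add(add(Z, Z), SZ)))
  step 5: S(S(add(add(SSSZ, SSZ), add(add(Z, Z), SZ))))
  step 6: S(S(add(S(add(SSZ, SSZ)), add(add(Z, Z), SZ))))
  step 7: S(S(S(add(add(SSZ, SSZ), add(add(Z, Z), SZ)))))
  step 8: S(S(S(add(S(add(SZ, SSZ)), add(add(Z, Z), SZ)))))

Answer: after 8 steps: S(S(S(add(S(add(SZ, SSZ)), add(add(Z, Z), SZ)))))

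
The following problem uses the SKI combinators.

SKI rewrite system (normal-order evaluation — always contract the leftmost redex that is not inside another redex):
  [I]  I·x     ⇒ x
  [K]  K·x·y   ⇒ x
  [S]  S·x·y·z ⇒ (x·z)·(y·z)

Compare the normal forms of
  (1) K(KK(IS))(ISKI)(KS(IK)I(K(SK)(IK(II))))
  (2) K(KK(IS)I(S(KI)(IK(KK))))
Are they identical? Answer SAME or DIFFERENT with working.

Term A:
  start: K(KK(IS))(ISKI)(KS(IK)I(K(SK)(IK(II))))
  step 1: KK(IS)(KS(IK)I(K(SK)(IK(II))))
  step 2: K(KS(IK)I(K(SK)(IK(II))))
  step 3: K(SI(K(SK)(IK(II))))
  step 4: K(SI(SK))

Term B:
  start: K(KK(IS)I(S(KI)(IK(KK))))
  step 1: K(KI(S(KI)(IK(KK))))
  step 2: KI

Answer: DIFFERENT — A ⇓ K(SI(SK)), B ⇓ KI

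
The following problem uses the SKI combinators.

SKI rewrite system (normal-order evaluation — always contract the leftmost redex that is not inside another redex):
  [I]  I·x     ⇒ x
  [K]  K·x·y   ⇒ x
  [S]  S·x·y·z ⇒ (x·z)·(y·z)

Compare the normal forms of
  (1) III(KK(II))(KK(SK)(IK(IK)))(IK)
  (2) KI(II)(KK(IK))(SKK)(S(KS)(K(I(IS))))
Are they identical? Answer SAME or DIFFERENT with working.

Answer: DIFFERENT — A ⇓ K(KK), B ⇓ SKK

Working:
Term A:
  start: III(KK(II))(KK(SK)(IK(IK)))(IK)
  [1] II(KK(II))(KK(SK)(IK(IK)))(IK)
  [2] I(KK(II))(KK(SK)(IK(IK)))(IK)
  [3] KK(II)(KK(SK)(IK(IK)))(IK)
  [4] K(KK(SK)(IK(IK)))(IK)
  [5] KK(SK)(IK(IK))
  [6] K(IK(IK))
  [7] K(K(IK))
  [8] K(KK)

Term B:
  start: KI(II)(KK(IK))(SKK)(S(KS)(K(I(IS))))
  [1] I(KK(IK))(SKK)(S(KS)(K(I(IS))))
  [2] KK(IK)(SKK)(S(KS)(K(I(IS))))
  [3] K(SKK)(S(KS)(K(I(IS))))
  [4] SKK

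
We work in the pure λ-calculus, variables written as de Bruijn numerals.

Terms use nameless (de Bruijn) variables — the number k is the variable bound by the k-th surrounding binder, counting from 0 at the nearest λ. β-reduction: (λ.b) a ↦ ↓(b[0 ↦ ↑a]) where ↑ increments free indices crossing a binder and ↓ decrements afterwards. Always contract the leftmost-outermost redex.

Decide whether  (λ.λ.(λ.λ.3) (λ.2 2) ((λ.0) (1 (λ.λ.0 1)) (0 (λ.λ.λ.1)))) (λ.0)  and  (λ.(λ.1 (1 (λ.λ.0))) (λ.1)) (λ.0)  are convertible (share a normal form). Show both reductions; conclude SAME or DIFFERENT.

Term A:
  start: (λ.λ.(λ.λ.3) (λ.2 2) ((λ.0) (1 (λ.λ.0 1)) (0 (λ.λ.λ.1)))) (λ.0)
  step 1: λ.(λ.λ.λ.0) (λ.(λ.0) (λ.0)) ((λ.0) ((λ.0) (λ.λ.0 1)) (0 (λ.λ.λ.1)))
  step 2: λ.(λ.λ.0) ((λ.0) ((λ.0) (λ.λ.0 1)) (0 (λ.λ.λ.1)))
  step 3: λ.λ.0

Term B:
  start: (λ.(λ.1 (1 (λ.λ.0))) (λ.1)) (λ.0)
  step 1: (λ.(λ.0) ((λ.0) (λ.λ.0))) (λ.λ.0)
  step 2: (λ.0) ((λ.0) (λ.λ.0))
  step 3: (λ.0) (λ.λ.0)
  step 4: λ.λ.0

Answer: SAME — A ⇓ λ.λ.0, B ⇓ λ.λ.0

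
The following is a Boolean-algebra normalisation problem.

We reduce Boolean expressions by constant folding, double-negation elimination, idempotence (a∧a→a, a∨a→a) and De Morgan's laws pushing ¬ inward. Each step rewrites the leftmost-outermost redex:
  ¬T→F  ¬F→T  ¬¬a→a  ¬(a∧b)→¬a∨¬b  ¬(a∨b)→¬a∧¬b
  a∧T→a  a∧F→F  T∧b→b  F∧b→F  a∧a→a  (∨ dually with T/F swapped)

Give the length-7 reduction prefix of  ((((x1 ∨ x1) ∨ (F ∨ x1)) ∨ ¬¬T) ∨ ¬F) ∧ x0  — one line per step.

  start: ((((x1 ∨ x1) ∨ (F ∨ x1)) ∨ ¬¬T) ∨ ¬F) ∧ x0
  [1] (((x1 ∨ (F ∨ x1)) ∨ ¬¬T) ∨ ¬F) ∧ x0
  [2] (((x1 ∨ x1) ∨ ¬¬T) ∨ ¬F) ∧ x0
  [3] ((x1 ∨ ¬¬T) ∨ ¬F) ∧ x0
  [4] ((x1 ∨ T) ∨ ¬F) ∧ x0
  [5] (T ∨ ¬F) ∧ x0
  [6] T ∧ x0
  [7] x0

Answer: after 7 steps: x0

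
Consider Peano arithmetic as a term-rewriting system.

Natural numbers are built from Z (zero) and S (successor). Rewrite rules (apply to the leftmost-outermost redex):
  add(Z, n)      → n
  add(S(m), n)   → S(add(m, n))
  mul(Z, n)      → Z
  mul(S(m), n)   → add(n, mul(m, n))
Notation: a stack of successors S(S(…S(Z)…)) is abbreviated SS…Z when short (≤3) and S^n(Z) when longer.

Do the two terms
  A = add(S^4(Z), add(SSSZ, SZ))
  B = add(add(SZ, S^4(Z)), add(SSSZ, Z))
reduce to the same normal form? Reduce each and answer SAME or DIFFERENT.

Term A:
  start: add(S^4(Z), add(SSSZ, SZ))
  step 1: S(add(SSSZ, add(SSSZ, SZ)))
  step 2: S(S(add(SSZ, add(SSSZ, SZ))))
  step 3: S(S(S(add(SZ, add(SSSZ, SZ)))))
  step 4: S(S(S(S(add(Z, add(SSSZ, SZ))))))
  step 5: S(S(S(S(add(SSSZ, SZ)))))
  step 6: S(S(S(S(S(add(SSZ, SZ))))))
  step 7: S(S(S(S(S(S(add(SZ, SZ)))))))
  step 8: S(S(S(S(S(S(S(add(Z, SZ))))))))
  step 9: S^8(Z)

Term B:
  start: add(add(SZ, S^4(Z)), add(SSSZ, Z))
  step 1: add(S(add(Z, S^4(Z))), add(SSSZ, Z))
  step 2: S(add(add(Z, S^4(Z)), add(SSSZ, Z)))
  step 3: S(add(S^4(Z), add(SSSZ, Z)))
  step 4: S(S(add(SSSZ, add(SSSZ, Z))))
  step 5: S(S(S(add(SSZ, add(SSSZ, Z)))))
  step 6: S(S(S(S(add(SZ, add(SSSZ, Z))))))
  step 7: S(S(S(S(S(add(Z, add(SSSZ, Z)))))))
  step 8: S(S(S(S(S(add(SSSZ, Z))))))
  step 9: S(S(S(S(S(S(add(SSZ, Z)))))))
  step 10: S(S(S(S(S(S(S(add(SZ, Z))))))))
  step 11: S(S(S(S(S(S(S(S(add(Z, Z)))))))))
  step 12: S^8(Z)

Answer: SAME — A ⇓ S^8(Z), B ⇓ S^8(Z)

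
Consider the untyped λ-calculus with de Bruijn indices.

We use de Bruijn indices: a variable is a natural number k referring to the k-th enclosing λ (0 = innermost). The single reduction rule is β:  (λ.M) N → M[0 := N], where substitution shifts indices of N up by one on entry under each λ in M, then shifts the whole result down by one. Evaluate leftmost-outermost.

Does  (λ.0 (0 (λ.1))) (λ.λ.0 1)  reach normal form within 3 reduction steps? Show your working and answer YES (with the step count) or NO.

  start: (λ.0 (0 (λ.1))) (λ.λ.0 1)
  [1] (λ.λ.0 1) ((λ.λ.0 1) (λ.λ.λ.0 1))
  [2] λ.0 ((λ.λ.0 1) (λ.λ.λ.0 1))
  [3] λ.0 (λ.0 (λ.λ.λ.0 1))

Answer: YES — reaches normal form λ.0 (λ.0 (λ.λ.λ.0 1)) in 3 ≤ 3 steps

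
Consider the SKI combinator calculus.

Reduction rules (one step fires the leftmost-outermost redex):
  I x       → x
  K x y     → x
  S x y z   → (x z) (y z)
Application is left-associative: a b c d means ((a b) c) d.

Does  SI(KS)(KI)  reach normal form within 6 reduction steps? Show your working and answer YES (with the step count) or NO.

  start: SI(KS)(KI)
  →1  I(KI)(KS(KI))
  →2  KI(KS(KI))
  →3  I

Answer: YES — reaches normal form I in 3 ≤ 6 steps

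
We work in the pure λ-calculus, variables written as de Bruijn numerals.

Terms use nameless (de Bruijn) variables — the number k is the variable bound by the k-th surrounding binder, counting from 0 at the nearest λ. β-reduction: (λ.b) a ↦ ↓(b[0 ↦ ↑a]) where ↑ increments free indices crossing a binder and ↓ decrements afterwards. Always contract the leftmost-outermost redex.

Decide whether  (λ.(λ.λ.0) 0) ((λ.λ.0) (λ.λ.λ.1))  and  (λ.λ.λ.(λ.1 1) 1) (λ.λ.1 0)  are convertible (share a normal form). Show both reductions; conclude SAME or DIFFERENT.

Term A:
  start: (λ.(λ.λ.0) 0) ((λ.λ.0) (λ.λ.λ.1))
  step 1: (λ.λ.0) ((λ.λ.0) (λ.λ.λ.1))
  step 2: λ.0

Term B:
  start: (λ.λ.λ.(λ.1 1) 1) (λ.λ.1 0)
  step 1: λ.λ.(λ.1 1) 1
  step 2: λ.λ.0 0

Answer: DIFFERENT — A ⇓ λ.0, B ⇓ λ.λ.0 0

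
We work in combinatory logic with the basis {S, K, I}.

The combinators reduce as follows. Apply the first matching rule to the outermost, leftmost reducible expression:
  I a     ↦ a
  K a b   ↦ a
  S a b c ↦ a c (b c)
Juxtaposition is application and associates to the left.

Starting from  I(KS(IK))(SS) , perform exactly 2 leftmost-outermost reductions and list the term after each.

Answer: after 2 steps: S(SS)

Working:
  start: I(KS(IK))(SS)
  [1] KS(IK)(SS)
  [2] S(SS)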